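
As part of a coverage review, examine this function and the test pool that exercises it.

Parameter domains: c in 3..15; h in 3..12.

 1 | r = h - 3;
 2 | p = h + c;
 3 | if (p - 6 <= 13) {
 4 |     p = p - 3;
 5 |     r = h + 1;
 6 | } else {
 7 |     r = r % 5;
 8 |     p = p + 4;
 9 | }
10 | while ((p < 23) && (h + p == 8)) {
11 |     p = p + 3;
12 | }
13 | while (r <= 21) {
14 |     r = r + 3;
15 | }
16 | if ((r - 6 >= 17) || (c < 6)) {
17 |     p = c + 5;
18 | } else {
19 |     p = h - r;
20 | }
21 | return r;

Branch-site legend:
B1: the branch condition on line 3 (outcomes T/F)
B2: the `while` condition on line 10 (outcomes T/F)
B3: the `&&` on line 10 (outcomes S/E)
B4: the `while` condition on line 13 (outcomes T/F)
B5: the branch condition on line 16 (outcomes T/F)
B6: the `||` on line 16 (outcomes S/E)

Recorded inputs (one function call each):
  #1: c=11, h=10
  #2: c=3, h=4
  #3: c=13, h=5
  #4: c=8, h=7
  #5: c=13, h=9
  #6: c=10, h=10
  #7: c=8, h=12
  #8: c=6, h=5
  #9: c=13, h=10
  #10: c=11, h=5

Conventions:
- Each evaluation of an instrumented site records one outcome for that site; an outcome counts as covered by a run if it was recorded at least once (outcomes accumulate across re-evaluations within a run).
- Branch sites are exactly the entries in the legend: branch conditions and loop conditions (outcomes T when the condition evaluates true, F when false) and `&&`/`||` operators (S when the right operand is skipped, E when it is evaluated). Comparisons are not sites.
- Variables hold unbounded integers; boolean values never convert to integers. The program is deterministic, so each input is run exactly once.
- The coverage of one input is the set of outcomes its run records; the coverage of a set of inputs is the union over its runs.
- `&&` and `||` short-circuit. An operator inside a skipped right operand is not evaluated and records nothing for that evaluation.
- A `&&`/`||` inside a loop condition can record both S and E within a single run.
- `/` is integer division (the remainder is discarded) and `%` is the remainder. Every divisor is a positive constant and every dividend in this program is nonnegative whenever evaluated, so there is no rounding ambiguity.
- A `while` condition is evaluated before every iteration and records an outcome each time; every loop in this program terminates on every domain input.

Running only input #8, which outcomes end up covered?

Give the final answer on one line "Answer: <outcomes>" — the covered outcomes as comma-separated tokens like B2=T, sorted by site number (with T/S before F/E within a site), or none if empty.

Event log for input #8 (c=6, h=5):
  B1->T, B3->E, B2->F, B4->T, B4->T, B4->T, B4->T, B4->T, B4->T, B4->F
  B6->S, B5->T
as a set, this run covers: B1=T, B2=F, B3=E, B4=T, B4=F, B5=T, B6=S

Answer: B1=T, B2=F, B3=E, B4=T, B4=F, B5=T, B6=S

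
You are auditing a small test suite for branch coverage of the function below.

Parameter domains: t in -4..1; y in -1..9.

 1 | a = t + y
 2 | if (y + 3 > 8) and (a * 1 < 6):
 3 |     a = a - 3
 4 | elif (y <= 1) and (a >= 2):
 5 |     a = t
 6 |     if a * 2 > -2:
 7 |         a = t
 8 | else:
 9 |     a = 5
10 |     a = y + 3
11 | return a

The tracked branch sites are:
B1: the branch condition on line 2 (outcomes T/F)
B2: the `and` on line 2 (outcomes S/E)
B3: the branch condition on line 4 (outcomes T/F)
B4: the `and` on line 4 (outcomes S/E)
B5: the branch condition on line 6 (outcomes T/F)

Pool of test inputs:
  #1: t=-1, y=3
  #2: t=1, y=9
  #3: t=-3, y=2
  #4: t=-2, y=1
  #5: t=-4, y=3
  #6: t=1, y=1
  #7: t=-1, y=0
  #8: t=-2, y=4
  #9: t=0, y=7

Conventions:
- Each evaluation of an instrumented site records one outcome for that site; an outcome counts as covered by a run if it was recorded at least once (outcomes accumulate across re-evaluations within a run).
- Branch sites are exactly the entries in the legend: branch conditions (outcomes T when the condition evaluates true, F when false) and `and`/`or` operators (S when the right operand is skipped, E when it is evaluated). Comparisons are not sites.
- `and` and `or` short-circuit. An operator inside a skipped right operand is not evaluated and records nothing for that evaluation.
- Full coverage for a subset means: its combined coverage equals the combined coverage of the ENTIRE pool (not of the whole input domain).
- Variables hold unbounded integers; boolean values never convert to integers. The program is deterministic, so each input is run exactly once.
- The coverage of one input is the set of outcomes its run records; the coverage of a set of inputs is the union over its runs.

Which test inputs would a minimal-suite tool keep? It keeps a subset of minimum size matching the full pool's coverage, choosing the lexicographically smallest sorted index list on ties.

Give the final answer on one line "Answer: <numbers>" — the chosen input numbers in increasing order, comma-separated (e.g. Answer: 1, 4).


run #1 (t=-1, y=3) runs B2->S, B1->F, B4->S, B3->F; records B1=F, B2=S, B3=F, B4=S
run #2 (t=1, y=9) runs B2->E, B1->F, B4->S, B3->F; records B1=F, B2=E, B3=F, B4=S
run #3 (t=-3, y=2) runs B2->S, B1->F, B4->S, B3->F; records B1=F, B2=S, B3=F, B4=S
run #4 (t=-2, y=1) runs B2->S, B1->F, B4->E, B3->F; records B1=F, B2=S, B3=F, B4=E
run #5 (t=-4, y=3) runs B2->S, B1->F, B4->S, B3->F; records B1=F, B2=S, B3=F, B4=S
run #6 (t=1, y=1) runs B2->S, B1->F, B4->E, B3->T, B5->T; records B1=F, B2=S, B3=T, B4=E, B5=T
run #7 (t=-1, y=0) runs B2->S, B1->F, B4->E, B3->F; records B1=F, B2=S, B3=F, B4=E
run #8 (t=-2, y=4) runs B2->S, B1->F, B4->S, B3->F; records B1=F, B2=S, B3=F, B4=S
run #9 (t=0, y=7) runs B2->E, B1->F, B4->S, B3->F; records B1=F, B2=E, B3=F, B4=S
union over all inputs: B1=F, B2=S, B2=E, B3=T, B3=F, B4=S, B4=E, B5=T (8 outcomes)
every size-1 subset falls short of the 8 outcomes (best: 5/8)
at size 2, {2, 6} reaches all 8 outcomes; every lexicographically earlier size-2 subset fails
Answer: 2, 6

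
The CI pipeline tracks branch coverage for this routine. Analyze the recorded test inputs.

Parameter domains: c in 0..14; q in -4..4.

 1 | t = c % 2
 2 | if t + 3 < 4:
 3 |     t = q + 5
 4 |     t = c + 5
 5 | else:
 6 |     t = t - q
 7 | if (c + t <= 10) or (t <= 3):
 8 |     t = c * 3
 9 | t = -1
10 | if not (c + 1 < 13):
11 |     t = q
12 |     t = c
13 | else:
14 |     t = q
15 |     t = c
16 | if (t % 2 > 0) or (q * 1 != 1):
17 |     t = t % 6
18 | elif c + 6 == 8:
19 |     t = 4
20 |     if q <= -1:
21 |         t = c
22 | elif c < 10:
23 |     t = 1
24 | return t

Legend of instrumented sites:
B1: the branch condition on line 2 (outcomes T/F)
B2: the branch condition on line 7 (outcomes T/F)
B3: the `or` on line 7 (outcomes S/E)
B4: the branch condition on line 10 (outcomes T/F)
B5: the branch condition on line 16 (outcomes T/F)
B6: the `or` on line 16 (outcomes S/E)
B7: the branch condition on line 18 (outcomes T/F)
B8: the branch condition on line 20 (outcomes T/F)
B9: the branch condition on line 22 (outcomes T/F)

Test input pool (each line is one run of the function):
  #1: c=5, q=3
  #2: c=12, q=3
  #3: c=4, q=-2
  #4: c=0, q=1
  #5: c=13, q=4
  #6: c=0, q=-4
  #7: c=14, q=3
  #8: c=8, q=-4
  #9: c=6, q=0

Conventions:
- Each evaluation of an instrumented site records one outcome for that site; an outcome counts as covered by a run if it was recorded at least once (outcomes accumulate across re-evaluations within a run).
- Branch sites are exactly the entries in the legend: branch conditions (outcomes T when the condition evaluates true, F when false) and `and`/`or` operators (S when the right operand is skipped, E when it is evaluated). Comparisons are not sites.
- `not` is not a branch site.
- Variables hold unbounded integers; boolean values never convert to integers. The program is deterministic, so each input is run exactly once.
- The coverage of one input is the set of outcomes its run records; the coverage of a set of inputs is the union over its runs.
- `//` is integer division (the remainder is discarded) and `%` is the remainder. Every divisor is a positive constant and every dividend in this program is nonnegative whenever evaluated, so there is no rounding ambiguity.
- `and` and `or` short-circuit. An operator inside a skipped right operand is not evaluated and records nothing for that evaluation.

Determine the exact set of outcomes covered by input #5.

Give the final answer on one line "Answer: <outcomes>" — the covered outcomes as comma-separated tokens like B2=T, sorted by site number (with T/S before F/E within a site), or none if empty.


Running input #5 (c=13, q=4), event by event:
  B1->F, B3->S, B2->T, B4->T, B6->S, B5->T
collecting distinct outcomes: B1=F, B2=T, B3=S, B4=T, B5=T, B6=S
Answer: B1=F, B2=T, B3=S, B4=T, B5=T, B6=S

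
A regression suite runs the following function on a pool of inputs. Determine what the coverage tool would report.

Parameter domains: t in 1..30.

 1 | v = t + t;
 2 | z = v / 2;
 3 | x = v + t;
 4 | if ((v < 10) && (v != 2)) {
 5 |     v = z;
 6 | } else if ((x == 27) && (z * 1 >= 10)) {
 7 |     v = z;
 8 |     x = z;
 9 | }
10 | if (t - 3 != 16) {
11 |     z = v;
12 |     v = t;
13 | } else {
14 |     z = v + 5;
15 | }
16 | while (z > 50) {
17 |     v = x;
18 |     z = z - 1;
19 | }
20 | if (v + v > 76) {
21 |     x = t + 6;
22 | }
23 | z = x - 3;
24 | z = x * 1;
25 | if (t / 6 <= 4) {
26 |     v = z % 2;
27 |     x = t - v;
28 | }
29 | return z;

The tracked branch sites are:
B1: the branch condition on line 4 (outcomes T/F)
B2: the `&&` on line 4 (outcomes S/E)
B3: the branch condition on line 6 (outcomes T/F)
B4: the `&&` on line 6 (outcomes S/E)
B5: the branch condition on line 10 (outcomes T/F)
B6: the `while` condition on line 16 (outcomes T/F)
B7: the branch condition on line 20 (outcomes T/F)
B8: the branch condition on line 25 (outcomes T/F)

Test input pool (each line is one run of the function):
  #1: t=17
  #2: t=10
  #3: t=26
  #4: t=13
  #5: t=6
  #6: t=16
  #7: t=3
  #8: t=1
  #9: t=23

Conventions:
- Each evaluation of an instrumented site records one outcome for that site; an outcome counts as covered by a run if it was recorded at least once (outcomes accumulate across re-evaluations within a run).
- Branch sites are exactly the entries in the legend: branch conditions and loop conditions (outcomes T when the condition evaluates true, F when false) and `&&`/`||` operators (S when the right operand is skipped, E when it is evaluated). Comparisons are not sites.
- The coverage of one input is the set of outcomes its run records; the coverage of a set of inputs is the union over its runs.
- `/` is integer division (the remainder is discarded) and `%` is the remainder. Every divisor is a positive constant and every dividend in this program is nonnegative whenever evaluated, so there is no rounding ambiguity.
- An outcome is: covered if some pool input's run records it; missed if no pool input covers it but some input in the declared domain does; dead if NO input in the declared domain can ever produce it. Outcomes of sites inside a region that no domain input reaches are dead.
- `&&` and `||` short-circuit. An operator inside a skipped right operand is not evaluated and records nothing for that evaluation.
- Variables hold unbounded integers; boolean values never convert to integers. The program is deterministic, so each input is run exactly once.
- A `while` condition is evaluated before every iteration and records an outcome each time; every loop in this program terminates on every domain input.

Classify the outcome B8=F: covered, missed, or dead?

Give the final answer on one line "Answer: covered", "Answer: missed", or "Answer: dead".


no pool input records B8=F
but domain input (t=30) does record it -> reachable, so missed
Answer: missed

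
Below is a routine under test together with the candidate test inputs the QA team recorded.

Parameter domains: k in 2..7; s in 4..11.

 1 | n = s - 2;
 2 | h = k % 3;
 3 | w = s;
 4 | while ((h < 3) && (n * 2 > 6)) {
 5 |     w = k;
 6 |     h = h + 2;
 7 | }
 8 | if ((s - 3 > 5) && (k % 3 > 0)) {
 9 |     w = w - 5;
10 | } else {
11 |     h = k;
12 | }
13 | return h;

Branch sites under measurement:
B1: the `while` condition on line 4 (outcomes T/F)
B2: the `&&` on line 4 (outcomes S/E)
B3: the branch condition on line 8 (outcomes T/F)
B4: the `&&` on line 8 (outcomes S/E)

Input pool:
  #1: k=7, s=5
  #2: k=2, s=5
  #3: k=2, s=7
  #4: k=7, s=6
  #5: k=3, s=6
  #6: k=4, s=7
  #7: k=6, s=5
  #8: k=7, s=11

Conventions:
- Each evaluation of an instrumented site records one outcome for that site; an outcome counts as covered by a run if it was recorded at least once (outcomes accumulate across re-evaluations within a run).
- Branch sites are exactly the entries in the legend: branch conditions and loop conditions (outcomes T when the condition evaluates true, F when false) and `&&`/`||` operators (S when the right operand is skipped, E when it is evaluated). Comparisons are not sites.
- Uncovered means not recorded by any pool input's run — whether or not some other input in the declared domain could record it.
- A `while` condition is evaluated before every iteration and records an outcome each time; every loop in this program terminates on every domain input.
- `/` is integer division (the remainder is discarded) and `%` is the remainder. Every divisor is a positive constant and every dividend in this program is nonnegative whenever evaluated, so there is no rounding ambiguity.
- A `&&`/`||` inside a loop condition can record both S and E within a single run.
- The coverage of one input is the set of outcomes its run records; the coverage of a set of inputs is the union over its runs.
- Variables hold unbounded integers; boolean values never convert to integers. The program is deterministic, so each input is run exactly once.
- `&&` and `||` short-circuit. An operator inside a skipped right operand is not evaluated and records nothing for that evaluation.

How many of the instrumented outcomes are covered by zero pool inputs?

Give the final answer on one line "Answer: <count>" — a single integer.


test 1 (k=7, s=5) hits B1=F, B2=E, B3=F, B4=S
test 2 (k=2, s=5) hits B1=F, B2=E, B3=F, B4=S
test 3 (k=2, s=7) hits B1=T, B1=F, B2=S, B2=E, B3=F, B4=S
test 4 (k=7, s=6) hits B1=T, B1=F, B2=S, B2=E, B3=F, B4=S
test 5 (k=3, s=6) hits B1=T, B1=F, B2=S, B2=E, B3=F, B4=S
test 6 (k=4, s=7) hits B1=T, B1=F, B2=S, B2=E, B3=F, B4=S
test 7 (k=6, s=5) hits B1=F, B2=E, B3=F, B4=S
test 8 (k=7, s=11) hits B1=T, B1=F, B2=S, B2=E, B3=T, B4=E
union over the pool: B1=T, B1=F, B2=S, B2=E, B3=T, B3=F, B4=S, B4=E
uncovered (0 of 8): none
Answer: 0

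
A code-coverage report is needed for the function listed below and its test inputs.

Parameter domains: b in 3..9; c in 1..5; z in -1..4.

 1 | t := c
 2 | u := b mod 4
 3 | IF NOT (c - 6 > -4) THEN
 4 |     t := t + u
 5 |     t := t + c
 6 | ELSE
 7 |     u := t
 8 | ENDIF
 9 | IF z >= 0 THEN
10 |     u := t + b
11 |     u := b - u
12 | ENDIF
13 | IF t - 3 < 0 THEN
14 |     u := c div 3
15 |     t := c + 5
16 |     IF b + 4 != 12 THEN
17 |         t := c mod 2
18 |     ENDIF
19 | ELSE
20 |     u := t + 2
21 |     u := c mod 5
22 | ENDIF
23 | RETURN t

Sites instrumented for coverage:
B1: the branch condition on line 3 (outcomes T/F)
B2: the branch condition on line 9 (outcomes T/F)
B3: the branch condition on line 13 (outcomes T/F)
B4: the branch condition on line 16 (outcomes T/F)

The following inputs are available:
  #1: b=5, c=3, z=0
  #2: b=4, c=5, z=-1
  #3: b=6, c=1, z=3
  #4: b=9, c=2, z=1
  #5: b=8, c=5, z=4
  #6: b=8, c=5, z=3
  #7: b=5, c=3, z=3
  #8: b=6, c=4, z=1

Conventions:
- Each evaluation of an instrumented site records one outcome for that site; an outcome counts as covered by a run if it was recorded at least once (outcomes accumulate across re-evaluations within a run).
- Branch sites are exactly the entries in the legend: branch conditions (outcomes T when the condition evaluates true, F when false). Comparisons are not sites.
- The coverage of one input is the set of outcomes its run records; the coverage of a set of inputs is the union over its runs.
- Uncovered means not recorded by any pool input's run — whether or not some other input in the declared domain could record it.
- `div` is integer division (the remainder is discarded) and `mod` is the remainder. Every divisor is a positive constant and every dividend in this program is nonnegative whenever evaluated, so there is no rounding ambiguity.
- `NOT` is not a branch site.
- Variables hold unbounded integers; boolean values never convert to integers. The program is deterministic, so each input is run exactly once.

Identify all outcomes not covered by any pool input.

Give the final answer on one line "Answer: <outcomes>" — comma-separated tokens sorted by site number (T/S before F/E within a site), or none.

input #1, b=5, c=3, z=0: events B1->F, B2->T, B3->F; outcomes B1=F, B2=T, B3=F
input #2, b=4, c=5, z=-1: events B1->F, B2->F, B3->F; outcomes B1=F, B2=F, B3=F
input #3, b=6, c=1, z=3: events B1->T, B2->T, B3->F; outcomes B1=T, B2=T, B3=F
input #4, b=9, c=2, z=1: events B1->T, B2->T, B3->F; outcomes B1=T, B2=T, B3=F
input #5, b=8, c=5, z=4: events B1->F, B2->T, B3->F; outcomes B1=F, B2=T, B3=F
input #6, b=8, c=5, z=3: events B1->F, B2->T, B3->F; outcomes B1=F, B2=T, B3=F
input #7, b=5, c=3, z=3: events B1->F, B2->T, B3->F; outcomes B1=F, B2=T, B3=F
input #8, b=6, c=4, z=1: events B1->F, B2->T, B3->F; outcomes B1=F, B2=T, B3=F
union over the pool: B1=T, B1=F, B2=T, B2=F, B3=F
uncovered (3 of 8): B3=T, B4=T, B4=F

Answer: B3=T, B4=T, B4=F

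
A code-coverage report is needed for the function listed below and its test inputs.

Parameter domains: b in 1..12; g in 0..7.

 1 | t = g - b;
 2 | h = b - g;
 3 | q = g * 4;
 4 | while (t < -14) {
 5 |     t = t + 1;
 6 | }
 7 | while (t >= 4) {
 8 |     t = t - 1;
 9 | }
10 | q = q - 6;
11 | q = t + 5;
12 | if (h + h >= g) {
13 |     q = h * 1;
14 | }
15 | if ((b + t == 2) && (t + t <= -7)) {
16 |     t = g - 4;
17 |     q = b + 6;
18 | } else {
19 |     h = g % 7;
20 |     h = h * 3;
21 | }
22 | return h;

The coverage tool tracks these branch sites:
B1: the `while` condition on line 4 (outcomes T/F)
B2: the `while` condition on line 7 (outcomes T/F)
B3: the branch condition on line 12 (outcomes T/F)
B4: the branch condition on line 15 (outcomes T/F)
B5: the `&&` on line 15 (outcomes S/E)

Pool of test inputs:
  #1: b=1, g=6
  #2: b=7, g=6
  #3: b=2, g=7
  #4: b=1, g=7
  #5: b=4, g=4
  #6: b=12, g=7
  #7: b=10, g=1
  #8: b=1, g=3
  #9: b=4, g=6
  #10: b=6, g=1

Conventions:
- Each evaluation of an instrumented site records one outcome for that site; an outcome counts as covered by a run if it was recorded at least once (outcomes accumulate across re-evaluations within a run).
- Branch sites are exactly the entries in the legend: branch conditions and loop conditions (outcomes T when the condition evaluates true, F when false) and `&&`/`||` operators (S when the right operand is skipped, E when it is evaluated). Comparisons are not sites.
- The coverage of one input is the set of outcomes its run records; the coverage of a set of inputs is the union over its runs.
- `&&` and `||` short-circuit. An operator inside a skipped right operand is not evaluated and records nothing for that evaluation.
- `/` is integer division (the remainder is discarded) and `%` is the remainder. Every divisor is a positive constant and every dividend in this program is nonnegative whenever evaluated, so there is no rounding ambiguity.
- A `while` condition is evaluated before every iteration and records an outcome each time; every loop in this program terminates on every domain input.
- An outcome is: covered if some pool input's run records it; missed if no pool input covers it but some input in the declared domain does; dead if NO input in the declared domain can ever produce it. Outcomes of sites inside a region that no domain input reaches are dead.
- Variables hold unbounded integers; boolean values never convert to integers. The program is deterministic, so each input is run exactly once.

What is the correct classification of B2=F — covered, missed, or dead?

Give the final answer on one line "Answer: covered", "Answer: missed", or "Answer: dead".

B2=F is recorded by pool input(s) 1, 2, 3, 4, 5, 6, 7, 8, 9, 10 -> covered

Answer: covered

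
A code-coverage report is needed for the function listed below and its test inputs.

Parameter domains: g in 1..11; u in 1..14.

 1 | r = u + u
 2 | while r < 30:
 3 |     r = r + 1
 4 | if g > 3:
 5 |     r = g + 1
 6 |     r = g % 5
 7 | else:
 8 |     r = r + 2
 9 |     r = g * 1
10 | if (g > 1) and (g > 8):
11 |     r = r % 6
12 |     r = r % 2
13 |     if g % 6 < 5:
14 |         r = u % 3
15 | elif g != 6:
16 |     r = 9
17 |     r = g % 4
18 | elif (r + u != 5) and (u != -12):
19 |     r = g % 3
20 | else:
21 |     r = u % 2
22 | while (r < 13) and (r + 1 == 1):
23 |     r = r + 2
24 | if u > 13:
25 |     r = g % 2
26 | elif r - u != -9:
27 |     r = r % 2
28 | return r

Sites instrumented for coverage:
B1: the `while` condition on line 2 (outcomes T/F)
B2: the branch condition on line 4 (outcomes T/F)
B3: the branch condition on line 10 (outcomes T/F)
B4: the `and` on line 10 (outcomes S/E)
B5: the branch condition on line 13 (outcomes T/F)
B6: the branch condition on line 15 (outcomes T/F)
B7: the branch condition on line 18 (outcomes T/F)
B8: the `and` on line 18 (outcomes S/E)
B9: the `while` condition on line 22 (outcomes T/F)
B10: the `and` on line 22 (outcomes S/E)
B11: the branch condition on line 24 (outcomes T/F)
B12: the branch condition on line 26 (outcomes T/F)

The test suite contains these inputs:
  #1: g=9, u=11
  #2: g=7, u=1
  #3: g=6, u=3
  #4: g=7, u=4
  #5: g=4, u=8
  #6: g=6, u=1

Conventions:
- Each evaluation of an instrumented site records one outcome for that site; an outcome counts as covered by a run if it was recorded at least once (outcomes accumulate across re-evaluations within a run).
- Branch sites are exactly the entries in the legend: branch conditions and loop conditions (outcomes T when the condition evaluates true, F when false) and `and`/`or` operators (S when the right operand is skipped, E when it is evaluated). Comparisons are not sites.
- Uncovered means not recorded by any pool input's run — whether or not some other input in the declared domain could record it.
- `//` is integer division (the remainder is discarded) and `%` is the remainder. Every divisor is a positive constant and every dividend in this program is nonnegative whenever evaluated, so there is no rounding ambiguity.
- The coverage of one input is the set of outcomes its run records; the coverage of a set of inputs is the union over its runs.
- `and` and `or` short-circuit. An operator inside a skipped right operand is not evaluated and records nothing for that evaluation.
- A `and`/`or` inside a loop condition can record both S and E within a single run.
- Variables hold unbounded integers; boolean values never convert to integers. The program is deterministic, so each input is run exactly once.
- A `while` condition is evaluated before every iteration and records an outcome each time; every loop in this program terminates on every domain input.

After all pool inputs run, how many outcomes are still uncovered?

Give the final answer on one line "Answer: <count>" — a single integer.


test 1 (g=9, u=11) fires B1->T, B1->T, B1->T, B1->T, B1->T, B1->T, B1->T, B1->T, B1->F, B2->T, B4->E, B3->T, B5->T, B10->E, ...; hits B1=T, B1=F, B2=T, B3=T, B4=E, B5=T, B9=F, B10=E, B11=F, B12=F
test 2 (g=7, u=1) fires B1->T, B1->T, B1->T, B1->T, B1->T, B1->T, B1->T, B1->T, B1->T, B1->T, B1->T, B1->T, B1->T, B1->T, ...; hits B1=T, B1=F, B2=T, B3=F, B4=E, B6=T, B9=F, B10=E, B11=F, B12=T
test 3 (g=6, u=3) fires B1->T, B1->T, B1->T, B1->T, B1->T, B1->T, B1->T, B1->T, B1->T, B1->T, B1->T, B1->T, B1->T, B1->T, ...; hits B1=T, B1=F, B2=T, B3=F, B4=E, B6=F, B7=T, B8=E, B9=T, B9=F, B10=E, B11=F, B12=T
test 4 (g=7, u=4) fires B1->T, B1->T, B1->T, B1->T, B1->T, B1->T, B1->T, B1->T, B1->T, B1->T, B1->T, B1->T, B1->T, B1->T, ...; hits B1=T, B1=F, B2=T, B3=F, B4=E, B6=T, B9=F, B10=E, B11=F, B12=T
test 5 (g=4, u=8) fires B1->T, B1->T, B1->T, B1->T, B1->T, B1->T, B1->T, B1->T, B1->T, B1->T, B1->T, B1->T, B1->T, B1->T, ...; hits B1=T, B1=F, B2=T, B3=F, B4=E, B6=T, B9=T, B9=F, B10=E, B11=F, B12=T
test 6 (g=6, u=1) fires B1->T, B1->T, B1->T, B1->T, B1->T, B1->T, B1->T, B1->T, B1->T, B1->T, B1->T, B1->T, B1->T, B1->T, ...; hits B1=T, B1=F, B2=T, B3=F, B4=E, B6=F, B7=T, B8=E, B9=T, B9=F, B10=E, B11=F, B12=T
union over the pool: B1=T, B1=F, B2=T, B3=T, B3=F, B4=E, B5=T, B6=T, B6=F, B7=T, B8=E, B9=T, B9=F, B10=E, B11=F, B12=T, B12=F
uncovered (7 of 24): B2=F, B4=S, B5=F, B7=F, B8=S, B10=S, B11=T
Answer: 7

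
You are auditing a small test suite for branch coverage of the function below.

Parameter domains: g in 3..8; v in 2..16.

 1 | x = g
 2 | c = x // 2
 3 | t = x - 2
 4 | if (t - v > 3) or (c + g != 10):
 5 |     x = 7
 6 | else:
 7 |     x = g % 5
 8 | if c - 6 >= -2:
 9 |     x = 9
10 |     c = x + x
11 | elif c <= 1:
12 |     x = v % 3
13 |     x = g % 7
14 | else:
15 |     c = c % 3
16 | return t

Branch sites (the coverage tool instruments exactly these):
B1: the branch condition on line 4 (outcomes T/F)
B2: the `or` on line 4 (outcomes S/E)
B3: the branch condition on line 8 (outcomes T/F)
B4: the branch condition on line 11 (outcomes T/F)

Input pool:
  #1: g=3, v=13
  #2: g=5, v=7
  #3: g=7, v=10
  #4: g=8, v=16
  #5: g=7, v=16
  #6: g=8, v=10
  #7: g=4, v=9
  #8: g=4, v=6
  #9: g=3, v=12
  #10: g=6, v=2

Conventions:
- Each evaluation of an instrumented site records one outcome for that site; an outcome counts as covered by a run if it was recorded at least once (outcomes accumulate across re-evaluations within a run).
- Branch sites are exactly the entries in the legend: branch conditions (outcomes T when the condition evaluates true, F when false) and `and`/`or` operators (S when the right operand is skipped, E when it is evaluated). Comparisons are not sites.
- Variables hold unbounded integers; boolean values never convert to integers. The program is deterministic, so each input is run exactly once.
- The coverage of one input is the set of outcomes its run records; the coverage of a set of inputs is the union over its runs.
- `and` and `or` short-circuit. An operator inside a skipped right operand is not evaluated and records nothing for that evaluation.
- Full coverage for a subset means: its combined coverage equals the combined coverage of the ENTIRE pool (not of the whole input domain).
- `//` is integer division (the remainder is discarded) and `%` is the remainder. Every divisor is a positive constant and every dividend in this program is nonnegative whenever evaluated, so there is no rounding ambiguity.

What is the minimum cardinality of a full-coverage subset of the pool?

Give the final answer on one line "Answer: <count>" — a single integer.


#1 (g=3, v=13) -> B2->E, B1->T, B3->F, B4->T; covered: B1=T, B2=E, B3=F, B4=T
#2 (g=5, v=7) -> B2->E, B1->T, B3->F, B4->F; covered: B1=T, B2=E, B3=F, B4=F
#3 (g=7, v=10) -> B2->E, B1->F, B3->F, B4->F; covered: B1=F, B2=E, B3=F, B4=F
#4 (g=8, v=16) -> B2->E, B1->T, B3->T; covered: B1=T, B2=E, B3=T
#5 (g=7, v=16) -> B2->E, B1->F, B3->F, B4->F; covered: B1=F, B2=E, B3=F, B4=F
#6 (g=8, v=10) -> B2->E, B1->T, B3->T; covered: B1=T, B2=E, B3=T
#7 (g=4, v=9) -> B2->E, B1->T, B3->F, B4->F; covered: B1=T, B2=E, B3=F, B4=F
#8 (g=4, v=6) -> B2->E, B1->T, B3->F, B4->F; covered: B1=T, B2=E, B3=F, B4=F
#9 (g=3, v=12) -> B2->E, B1->T, B3->F, B4->T; covered: B1=T, B2=E, B3=F, B4=T
#10 (g=6, v=2) -> B2->E, B1->T, B3->F, B4->F; covered: B1=T, B2=E, B3=F, B4=F
together the pool reaches 7 outcomes: B1=T, B1=F, B2=E, B3=T, B3=F, B4=T, B4=F
size 1 is not enough: best union over all size-1 subsets is 4/7
size 2 is not enough: best union over all size-2 subsets is 6/7
size 3: inputs {1, 3, 4} cover all 7 outcomes, and no lexicographically smaller subset of this size does
Answer: 3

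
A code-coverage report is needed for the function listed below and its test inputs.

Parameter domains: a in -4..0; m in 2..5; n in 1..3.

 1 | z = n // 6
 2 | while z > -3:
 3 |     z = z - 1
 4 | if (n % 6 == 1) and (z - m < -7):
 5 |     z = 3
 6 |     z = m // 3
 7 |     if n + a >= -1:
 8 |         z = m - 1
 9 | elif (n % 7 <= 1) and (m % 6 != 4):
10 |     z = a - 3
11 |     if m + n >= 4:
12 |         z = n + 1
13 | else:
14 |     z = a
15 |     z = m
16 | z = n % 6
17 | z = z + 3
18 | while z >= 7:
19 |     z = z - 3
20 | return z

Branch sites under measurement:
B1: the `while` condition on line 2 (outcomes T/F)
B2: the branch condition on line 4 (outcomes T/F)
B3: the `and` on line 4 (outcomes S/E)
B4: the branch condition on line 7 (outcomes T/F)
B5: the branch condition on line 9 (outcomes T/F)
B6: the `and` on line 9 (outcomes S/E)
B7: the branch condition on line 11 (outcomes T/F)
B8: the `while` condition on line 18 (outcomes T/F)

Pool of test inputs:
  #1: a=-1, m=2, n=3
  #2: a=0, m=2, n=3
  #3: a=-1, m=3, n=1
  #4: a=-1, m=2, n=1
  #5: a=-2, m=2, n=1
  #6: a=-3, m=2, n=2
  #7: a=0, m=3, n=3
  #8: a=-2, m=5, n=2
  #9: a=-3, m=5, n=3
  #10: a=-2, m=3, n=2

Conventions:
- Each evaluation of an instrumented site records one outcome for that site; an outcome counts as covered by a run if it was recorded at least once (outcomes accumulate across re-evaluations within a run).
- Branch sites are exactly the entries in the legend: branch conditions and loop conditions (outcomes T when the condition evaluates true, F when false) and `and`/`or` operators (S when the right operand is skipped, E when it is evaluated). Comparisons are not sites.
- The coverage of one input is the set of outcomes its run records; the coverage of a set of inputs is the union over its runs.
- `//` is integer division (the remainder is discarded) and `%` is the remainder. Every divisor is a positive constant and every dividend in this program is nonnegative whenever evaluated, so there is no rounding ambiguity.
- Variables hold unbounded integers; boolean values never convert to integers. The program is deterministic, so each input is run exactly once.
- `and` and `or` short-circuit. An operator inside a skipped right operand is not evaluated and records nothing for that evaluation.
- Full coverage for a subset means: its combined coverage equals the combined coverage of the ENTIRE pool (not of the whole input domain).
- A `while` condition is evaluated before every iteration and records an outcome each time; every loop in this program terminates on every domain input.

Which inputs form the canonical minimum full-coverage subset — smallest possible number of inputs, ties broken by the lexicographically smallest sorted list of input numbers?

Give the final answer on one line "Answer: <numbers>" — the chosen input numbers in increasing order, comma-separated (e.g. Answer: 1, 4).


run #1 (a=-1, m=2, n=3) runs B1->T, B1->T, B1->T, B1->F, B3->S, B2->F, B6->S, B5->F, B8->F; records B1=T, B1=F, B2=F, B3=S, B5=F, B6=S, B8=F
run #2 (a=0, m=2, n=3) runs B1->T, B1->T, B1->T, B1->F, B3->S, B2->F, B6->S, B5->F, B8->F; records B1=T, B1=F, B2=F, B3=S, B5=F, B6=S, B8=F
run #3 (a=-1, m=3, n=1) runs B1->T, B1->T, B1->T, B1->F, B3->E, B2->F, B6->E, B5->T, B7->T, B8->F; records B1=T, B1=F, B2=F, B3=E, B5=T, B6=E, B7=T, B8=F
run #4 (a=-1, m=2, n=1) runs B1->T, B1->T, B1->T, B1->F, B3->E, B2->F, B6->E, B5->T, B7->F, B8->F; records B1=T, B1=F, B2=F, B3=E, B5=T, B6=E, B7=F, B8=F
run #5 (a=-2, m=2, n=1) runs B1->T, B1->T, B1->T, B1->F, B3->E, B2->F, B6->E, B5->T, B7->F, B8->F; records B1=T, B1=F, B2=F, B3=E, B5=T, B6=E, B7=F, B8=F
run #6 (a=-3, m=2, n=2) runs B1->T, B1->T, B1->T, B1->F, B3->S, B2->F, B6->S, B5->F, B8->F; records B1=T, B1=F, B2=F, B3=S, B5=F, B6=S, B8=F
run #7 (a=0, m=3, n=3) runs B1->T, B1->T, B1->T, B1->F, B3->S, B2->F, B6->S, B5->F, B8->F; records B1=T, B1=F, B2=F, B3=S, B5=F, B6=S, B8=F
run #8 (a=-2, m=5, n=2) runs B1->T, B1->T, B1->T, B1->F, B3->S, B2->F, B6->S, B5->F, B8->F; records B1=T, B1=F, B2=F, B3=S, B5=F, B6=S, B8=F
run #9 (a=-3, m=5, n=3) runs B1->T, B1->T, B1->T, B1->F, B3->S, B2->F, B6->S, B5->F, B8->F; records B1=T, B1=F, B2=F, B3=S, B5=F, B6=S, B8=F
run #10 (a=-2, m=3, n=2) runs B1->T, B1->T, B1->T, B1->F, B3->S, B2->F, B6->S, B5->F, B8->F; records B1=T, B1=F, B2=F, B3=S, B5=F, B6=S, B8=F
union over all inputs: B1=T, B1=F, B2=F, B3=S, B3=E, B5=T, B5=F, B6=S, B6=E, B7=T, B7=F, B8=F (12 outcomes)
no size-1 subset reaches all 12 outcomes (best union: 8/12)
no size-2 subset reaches all 12 outcomes (best union: 11/12)
size 3: inputs {1, 3, 4} cover all 12 outcomes, and no lexicographically smaller subset of this size does
Answer: 1, 3, 4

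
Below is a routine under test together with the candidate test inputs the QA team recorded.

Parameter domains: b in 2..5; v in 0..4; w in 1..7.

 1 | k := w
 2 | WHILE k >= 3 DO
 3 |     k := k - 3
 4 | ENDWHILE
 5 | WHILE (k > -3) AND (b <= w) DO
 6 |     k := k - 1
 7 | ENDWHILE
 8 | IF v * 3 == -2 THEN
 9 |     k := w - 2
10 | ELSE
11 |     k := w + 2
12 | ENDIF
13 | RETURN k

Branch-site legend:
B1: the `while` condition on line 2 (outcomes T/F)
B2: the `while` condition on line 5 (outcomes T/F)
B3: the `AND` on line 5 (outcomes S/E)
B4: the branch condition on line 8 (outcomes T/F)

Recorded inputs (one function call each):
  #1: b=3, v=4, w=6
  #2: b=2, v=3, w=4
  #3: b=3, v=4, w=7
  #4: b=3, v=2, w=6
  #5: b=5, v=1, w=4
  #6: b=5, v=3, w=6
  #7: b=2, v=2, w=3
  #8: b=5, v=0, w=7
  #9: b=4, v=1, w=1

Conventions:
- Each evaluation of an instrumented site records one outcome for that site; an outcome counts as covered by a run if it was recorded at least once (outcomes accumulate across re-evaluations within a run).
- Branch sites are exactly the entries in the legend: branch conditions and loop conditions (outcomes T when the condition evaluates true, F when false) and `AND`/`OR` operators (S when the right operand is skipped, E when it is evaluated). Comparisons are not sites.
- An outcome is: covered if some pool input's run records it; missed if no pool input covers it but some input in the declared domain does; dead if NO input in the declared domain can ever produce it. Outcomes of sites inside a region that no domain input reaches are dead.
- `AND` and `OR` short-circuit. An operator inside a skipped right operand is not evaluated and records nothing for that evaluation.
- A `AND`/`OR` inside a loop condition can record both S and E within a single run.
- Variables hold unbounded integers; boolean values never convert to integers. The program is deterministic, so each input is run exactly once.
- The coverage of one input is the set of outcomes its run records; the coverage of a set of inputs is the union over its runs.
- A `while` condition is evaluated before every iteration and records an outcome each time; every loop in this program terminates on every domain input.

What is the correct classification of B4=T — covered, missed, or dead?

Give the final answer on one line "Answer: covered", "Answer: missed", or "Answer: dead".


no pool input records B4=T
checking all 140 inputs in the declared domain: B4=T is never recorded -> dead
Answer: dead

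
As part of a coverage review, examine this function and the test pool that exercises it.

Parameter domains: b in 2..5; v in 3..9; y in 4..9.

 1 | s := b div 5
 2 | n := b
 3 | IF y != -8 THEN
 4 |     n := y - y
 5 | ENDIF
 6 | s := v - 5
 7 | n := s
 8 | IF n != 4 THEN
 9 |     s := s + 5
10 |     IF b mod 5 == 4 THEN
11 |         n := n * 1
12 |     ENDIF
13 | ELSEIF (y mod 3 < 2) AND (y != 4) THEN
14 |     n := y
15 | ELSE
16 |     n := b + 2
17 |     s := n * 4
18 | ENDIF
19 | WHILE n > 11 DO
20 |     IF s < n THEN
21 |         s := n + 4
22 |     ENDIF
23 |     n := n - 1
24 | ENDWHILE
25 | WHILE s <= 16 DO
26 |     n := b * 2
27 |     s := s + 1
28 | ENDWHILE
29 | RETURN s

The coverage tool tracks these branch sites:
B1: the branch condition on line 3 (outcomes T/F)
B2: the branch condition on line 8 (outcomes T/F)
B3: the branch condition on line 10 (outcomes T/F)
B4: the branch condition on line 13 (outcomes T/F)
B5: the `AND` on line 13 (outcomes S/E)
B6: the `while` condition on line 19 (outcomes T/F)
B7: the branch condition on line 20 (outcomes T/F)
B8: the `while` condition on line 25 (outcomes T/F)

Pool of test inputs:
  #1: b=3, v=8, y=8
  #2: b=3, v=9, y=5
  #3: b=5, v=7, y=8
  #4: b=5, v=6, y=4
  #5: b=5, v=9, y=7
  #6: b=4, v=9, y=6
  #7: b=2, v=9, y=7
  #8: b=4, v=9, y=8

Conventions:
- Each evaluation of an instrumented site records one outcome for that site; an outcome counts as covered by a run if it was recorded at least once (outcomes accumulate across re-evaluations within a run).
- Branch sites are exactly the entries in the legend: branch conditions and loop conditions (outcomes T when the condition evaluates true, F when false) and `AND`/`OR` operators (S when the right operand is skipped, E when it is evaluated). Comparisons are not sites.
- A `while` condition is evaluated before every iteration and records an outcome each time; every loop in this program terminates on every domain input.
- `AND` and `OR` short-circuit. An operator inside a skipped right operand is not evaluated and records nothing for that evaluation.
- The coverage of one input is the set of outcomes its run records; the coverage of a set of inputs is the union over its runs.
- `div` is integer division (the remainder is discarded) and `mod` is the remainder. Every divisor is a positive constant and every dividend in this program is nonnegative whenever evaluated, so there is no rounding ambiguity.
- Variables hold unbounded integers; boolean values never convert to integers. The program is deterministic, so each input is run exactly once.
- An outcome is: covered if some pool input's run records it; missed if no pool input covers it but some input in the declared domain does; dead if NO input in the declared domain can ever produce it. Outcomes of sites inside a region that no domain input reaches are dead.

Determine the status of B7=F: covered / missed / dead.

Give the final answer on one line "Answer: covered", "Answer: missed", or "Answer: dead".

no pool input records B7=F
checking all 168 inputs in the declared domain: B7=F is never recorded -> dead

Answer: dead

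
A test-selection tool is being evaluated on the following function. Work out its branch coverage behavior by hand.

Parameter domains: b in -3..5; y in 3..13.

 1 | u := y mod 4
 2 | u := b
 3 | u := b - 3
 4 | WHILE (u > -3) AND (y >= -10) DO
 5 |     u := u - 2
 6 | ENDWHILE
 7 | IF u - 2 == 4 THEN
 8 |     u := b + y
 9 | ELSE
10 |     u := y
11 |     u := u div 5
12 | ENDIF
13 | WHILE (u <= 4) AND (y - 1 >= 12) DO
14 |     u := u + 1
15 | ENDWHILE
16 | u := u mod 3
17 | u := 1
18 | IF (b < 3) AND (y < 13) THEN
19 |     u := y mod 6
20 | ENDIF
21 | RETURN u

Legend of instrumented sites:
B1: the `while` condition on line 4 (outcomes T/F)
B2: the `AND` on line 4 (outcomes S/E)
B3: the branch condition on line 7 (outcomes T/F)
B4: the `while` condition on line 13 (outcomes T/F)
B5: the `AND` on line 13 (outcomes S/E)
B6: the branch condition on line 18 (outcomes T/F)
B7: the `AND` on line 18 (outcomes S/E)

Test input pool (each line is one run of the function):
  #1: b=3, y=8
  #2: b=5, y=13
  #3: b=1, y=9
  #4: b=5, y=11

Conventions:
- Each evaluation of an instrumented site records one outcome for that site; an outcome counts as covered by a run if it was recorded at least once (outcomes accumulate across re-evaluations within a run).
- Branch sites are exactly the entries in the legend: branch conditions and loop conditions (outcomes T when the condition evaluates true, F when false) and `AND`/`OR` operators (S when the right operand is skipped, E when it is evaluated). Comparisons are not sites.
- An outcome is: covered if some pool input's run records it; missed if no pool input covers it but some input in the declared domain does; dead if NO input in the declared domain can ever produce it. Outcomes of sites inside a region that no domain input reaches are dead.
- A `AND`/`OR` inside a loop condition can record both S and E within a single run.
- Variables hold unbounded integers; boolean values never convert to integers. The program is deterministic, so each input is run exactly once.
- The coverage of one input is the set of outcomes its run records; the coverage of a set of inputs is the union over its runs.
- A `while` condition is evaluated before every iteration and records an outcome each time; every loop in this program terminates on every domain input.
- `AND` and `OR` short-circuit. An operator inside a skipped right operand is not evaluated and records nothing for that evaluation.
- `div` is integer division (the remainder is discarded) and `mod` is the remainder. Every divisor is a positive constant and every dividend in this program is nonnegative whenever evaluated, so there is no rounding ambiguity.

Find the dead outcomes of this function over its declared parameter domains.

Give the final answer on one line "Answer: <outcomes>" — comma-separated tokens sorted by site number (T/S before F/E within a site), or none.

checking every outcome against all 99 domain inputs:
  B3=T: unreachable across the whole domain -> dead
  reachable outcomes have witnesses, e.g. B1=T (e.g. b=1, y=3), B1=F (e.g. b=-3, y=3), B2=S (e.g. b=-3, y=3), B2=E (e.g. b=1, y=3)

Answer: B3=T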